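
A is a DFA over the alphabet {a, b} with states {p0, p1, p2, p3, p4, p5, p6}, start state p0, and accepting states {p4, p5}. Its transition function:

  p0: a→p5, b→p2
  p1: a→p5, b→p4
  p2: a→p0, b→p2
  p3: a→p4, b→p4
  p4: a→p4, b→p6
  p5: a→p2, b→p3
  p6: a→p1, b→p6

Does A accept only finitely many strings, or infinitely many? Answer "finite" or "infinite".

infinite

State p0 is reachable from the start and can reach an accepting state, and it lies on the cycle p0 → p2 → p0.
Traversing that cycle any number of times yields accepted strings of unbounded length, so the language is infinite.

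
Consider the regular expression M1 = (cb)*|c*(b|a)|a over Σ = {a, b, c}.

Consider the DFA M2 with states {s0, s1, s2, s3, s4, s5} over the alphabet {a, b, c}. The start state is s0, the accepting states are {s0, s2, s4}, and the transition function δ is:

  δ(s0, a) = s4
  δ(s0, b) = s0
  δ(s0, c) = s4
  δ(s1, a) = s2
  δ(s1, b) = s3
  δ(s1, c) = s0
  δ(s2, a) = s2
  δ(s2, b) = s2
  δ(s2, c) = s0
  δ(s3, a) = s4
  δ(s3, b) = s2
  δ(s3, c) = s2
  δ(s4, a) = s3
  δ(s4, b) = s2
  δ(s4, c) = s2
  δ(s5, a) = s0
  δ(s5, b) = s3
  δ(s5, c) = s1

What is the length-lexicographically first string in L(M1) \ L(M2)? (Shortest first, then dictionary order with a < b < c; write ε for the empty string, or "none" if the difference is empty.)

The string ca is accepted by M1 but not by M2.
No shorter string lies in the difference, and ca is the lexicographically first length-2 string in L(M1) \ L(M2).

ca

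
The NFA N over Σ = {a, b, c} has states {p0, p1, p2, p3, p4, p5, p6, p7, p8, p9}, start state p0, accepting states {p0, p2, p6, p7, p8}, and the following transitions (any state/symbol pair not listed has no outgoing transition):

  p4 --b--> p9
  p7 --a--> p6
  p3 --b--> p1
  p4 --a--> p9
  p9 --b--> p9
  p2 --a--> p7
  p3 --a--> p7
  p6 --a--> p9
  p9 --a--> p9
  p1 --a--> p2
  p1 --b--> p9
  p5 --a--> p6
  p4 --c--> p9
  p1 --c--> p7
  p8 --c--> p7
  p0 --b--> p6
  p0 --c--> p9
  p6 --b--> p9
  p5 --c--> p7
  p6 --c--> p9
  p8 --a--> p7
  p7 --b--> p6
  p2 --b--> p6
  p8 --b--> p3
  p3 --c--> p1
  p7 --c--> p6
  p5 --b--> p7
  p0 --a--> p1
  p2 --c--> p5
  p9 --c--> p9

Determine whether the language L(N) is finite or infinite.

finite

The useful states (reachable from p0 and able to reach an accepting state) are {p0, p1, p2, p5, p6, p7}.
Restricted to these states the transition graph has no cycle, so every accepting path has bounded length and L is finite.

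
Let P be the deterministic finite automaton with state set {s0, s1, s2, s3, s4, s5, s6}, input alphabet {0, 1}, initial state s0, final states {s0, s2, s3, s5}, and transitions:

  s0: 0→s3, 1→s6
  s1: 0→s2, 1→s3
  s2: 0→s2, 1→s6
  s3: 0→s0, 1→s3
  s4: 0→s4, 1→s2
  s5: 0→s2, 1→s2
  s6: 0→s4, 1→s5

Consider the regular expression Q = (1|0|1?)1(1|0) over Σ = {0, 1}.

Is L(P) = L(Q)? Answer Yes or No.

The empty string ε is accepted by P but rejected by Q.
So L(P) ≠ L(Q).

No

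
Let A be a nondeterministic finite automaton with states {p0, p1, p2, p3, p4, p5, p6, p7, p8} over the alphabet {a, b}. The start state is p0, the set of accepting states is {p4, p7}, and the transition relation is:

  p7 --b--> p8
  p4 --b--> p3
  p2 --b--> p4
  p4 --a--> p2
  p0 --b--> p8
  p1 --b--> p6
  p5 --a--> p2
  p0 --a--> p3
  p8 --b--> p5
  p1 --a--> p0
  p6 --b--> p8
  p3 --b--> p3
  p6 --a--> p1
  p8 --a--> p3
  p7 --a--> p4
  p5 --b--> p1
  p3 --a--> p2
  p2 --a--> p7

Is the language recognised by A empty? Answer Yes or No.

The string aaa is accepted: the run p0 → p3 → p2 → p7 ends in the accepting state p7.
Since at least one string is accepted, L(A) is not empty.

No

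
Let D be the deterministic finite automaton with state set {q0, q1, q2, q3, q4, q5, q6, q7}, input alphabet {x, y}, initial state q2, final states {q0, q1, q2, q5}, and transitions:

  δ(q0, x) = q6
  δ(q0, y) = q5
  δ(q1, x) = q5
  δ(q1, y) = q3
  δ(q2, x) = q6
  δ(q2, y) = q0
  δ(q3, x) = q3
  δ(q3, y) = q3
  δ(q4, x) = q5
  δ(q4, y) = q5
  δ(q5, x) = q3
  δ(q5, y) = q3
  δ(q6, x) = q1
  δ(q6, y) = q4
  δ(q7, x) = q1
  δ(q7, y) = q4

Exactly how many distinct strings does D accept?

11

The useful subgraph on states {q0, q1, q2, q4, q5, q6} is acyclic, so L(D) is finite; the longest accepting path visits 5 useful states, giving maximum string length 4.
Counting accepting paths from q2 by length: 1 of length 0, 1 of length 1, 2 of length 2, 4 of length 3, 3 of length 4. Total 11.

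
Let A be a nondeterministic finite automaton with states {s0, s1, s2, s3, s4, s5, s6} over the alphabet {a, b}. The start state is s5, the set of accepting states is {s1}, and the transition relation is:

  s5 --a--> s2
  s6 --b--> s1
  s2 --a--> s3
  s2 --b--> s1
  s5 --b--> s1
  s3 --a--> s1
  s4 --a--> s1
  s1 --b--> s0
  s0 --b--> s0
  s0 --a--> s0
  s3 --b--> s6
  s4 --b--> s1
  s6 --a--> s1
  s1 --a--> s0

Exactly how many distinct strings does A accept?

The useful subgraph on states {s1, s2, s3, s5, s6} is acyclic, so L(A) is finite; the longest accepting path visits 5 useful states, giving maximum string length 4.
Counting accepting paths from s5 by length: 1 of length 1, 1 of length 2, 1 of length 3, 2 of length 4. Total 5.

5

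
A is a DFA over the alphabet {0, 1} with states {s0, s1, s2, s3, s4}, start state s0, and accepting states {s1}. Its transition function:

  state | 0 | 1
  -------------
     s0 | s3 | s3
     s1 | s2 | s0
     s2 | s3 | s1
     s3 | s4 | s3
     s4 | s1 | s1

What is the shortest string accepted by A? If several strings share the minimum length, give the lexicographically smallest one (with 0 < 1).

A breadth-first search from s0 reaches an accepting state first via the path s0 → s3 → s4 → s1 on input 000.
No string of length < 3 is accepted (BFS exhausts all shorter strings without reaching an accepting state), and 000 is the lexicographically least accepting string of length 3.

000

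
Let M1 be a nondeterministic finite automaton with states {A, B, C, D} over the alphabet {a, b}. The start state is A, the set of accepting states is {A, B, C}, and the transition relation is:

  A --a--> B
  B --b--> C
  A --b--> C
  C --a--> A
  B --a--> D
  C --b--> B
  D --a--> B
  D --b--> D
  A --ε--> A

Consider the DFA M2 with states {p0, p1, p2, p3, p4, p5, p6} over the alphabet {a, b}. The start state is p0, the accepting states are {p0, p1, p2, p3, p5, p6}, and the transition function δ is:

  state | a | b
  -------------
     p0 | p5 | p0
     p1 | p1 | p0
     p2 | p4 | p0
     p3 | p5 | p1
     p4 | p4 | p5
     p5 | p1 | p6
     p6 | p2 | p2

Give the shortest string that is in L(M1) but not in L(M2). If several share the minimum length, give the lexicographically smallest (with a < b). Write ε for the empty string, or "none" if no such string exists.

abaa

The string abaa is accepted by M1 but not by M2.
No shorter string lies in the difference, and abaa is the lexicographically first length-4 string in L(M1) \ L(M2).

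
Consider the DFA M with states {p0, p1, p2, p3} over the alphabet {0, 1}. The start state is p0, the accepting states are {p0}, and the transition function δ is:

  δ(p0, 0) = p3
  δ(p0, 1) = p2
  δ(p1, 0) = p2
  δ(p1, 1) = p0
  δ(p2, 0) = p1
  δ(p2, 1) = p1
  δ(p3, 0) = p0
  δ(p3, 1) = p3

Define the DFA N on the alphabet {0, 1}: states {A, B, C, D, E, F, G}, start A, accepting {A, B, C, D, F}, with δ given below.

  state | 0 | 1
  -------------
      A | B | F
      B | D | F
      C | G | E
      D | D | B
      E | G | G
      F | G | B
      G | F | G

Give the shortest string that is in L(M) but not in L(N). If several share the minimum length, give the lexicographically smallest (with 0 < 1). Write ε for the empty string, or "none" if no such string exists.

010

The string 010 is accepted by M but not by N.
No shorter string lies in the difference, and 010 is the lexicographically first length-3 string in L(M) \ L(N).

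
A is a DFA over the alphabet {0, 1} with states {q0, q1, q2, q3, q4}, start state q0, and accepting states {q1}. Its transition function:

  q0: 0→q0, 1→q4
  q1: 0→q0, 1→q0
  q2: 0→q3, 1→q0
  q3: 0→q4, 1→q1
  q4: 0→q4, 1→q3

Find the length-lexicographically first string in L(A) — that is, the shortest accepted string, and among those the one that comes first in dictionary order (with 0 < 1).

A breadth-first search from q0 reaches an accepting state first via the path q0 → q4 → q3 → q1 on input 111.
No string of length < 3 is accepted (BFS exhausts all shorter strings without reaching an accepting state), and 111 is the lexicographically least accepting string of length 3.

111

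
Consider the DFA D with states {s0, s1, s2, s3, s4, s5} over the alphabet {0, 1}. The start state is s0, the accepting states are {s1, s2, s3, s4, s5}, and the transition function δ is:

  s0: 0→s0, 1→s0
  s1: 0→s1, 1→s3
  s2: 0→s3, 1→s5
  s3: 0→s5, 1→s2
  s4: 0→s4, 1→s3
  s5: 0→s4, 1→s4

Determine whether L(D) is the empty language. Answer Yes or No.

Yes

The states reachable from the start state are {s0}.
None of the accepting states {s1, s2, s3, s4, s5} is reachable, so no string is accepted and L(D) = ∅.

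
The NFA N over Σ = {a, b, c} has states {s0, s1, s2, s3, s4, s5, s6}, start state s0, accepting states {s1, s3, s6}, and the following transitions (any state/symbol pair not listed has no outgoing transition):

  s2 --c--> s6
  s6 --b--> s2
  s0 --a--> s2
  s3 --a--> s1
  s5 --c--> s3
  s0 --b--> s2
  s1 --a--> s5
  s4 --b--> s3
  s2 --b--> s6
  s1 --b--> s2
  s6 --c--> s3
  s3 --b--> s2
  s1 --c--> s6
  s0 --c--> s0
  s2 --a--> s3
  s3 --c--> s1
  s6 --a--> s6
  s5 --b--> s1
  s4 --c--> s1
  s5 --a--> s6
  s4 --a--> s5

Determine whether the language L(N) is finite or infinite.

infinite

State s0 is reachable from the start and can reach an accepting state, and it lies on the cycle s0 → s0.
Traversing that cycle any number of times yields accepted strings of unbounded length, so the language is infinite.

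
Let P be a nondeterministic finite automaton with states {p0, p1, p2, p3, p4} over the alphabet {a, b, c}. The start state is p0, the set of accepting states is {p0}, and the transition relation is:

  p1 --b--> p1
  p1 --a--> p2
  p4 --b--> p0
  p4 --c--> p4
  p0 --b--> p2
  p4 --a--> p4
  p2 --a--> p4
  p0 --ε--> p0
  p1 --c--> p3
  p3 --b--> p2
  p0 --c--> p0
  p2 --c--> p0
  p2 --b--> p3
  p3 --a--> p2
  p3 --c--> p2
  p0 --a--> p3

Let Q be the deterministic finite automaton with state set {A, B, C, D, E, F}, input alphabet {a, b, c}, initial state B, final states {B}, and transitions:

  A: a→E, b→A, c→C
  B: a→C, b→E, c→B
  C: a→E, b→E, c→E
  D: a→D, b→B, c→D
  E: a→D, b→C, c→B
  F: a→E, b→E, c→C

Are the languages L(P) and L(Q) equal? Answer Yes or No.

Yes

Exploring the product automaton P × Q from the start pair (p0, B), following both machines on each input symbol, reaches 4 state pairs: (p0, B), (p3, C), (p2, E), (p4, D).
P accepts in {p0} and Q accepts in {B}. In every reachable pair the two components are either both accepting — (p0, B) — or both non-accepting, so no string is accepted by exactly one of the machines: L(P) \ L(Q) and L(Q) \ L(P) are both empty.
Hence every string is accepted by P iff it is accepted by Q, and the two languages coincide.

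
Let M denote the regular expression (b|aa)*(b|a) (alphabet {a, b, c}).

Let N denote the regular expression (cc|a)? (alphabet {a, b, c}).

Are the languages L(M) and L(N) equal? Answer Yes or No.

The string b is accepted by M but rejected by N.
So L(M) ≠ L(N).

No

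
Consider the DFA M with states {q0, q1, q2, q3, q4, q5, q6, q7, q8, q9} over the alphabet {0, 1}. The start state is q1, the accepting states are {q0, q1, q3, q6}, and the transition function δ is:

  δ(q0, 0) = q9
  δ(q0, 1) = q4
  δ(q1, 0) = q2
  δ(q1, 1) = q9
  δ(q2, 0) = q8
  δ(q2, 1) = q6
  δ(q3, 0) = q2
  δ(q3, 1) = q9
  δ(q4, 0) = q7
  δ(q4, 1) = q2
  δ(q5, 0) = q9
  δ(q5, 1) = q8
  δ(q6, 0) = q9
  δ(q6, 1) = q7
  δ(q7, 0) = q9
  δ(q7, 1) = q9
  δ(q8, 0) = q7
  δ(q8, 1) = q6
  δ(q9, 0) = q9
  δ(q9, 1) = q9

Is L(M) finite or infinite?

The useful states (reachable from q1 and able to reach an accepting state) are {q1, q2, q6, q8}.
Restricted to these states the transition graph has no cycle, so every accepting path has bounded length and L is finite.

finite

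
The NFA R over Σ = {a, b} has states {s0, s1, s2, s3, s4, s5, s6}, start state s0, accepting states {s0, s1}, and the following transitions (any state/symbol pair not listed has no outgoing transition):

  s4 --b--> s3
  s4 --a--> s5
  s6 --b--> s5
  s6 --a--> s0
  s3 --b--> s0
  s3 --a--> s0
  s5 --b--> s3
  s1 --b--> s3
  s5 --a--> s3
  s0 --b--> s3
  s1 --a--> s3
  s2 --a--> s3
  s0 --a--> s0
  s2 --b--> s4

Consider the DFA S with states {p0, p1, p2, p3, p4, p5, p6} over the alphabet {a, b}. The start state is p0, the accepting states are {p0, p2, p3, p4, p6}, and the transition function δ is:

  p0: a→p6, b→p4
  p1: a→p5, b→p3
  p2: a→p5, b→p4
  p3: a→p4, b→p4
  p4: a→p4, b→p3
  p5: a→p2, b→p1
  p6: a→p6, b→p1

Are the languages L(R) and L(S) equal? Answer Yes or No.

The string aba is accepted by R but rejected by S.
So L(R) ≠ L(S).

No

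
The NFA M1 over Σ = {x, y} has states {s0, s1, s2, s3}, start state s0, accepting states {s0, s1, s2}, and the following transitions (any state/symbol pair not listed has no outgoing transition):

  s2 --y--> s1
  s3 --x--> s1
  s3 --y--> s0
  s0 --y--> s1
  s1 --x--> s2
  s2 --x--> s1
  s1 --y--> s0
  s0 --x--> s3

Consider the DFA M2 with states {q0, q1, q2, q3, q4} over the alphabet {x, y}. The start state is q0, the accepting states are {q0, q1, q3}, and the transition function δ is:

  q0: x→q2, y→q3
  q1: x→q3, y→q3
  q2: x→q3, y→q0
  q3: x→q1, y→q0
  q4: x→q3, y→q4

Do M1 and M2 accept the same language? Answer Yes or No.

Exploring the product automaton M1 × M2 from the start pair (s0, q0), following both machines on each input symbol, reaches 4 state pairs: (s0, q0), (s3, q2), (s1, q3), (s2, q1).
M1 accepts in {s0, s1, s2} and M2 accepts in {q0, q1, q3}. In every reachable pair the two components are either both accepting — (s0, q0), (s1, q3), (s2, q1) — or both non-accepting, so no string is accepted by exactly one of the machines: L(M1) \ L(M2) and L(M2) \ L(M1) are both empty.
Hence every string is accepted by M1 iff it is accepted by M2, and the two languages coincide.

Yes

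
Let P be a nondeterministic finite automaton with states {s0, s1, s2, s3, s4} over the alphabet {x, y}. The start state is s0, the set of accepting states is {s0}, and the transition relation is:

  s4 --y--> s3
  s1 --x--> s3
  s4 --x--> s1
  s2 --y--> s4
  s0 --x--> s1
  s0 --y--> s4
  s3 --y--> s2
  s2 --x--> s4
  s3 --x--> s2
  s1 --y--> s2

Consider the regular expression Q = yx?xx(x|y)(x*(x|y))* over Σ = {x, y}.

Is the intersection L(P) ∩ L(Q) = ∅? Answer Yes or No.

Yes

Converting the expression Q to a DFA (subset construction, then merging equivalent states) gives the minimal DFA with states {q0, q1, q2, q3, q4, q5}, start state q0, accepting states {q5} and transitions q0: x→q1, y→q2; q1: x→q1, y→q1; q2: x→q3, y→q1; q3: x→q4, y→q1; q4: x→q5, y→q5; q5: x→q5, y→q5.
Exploring the product automaton P × Q from the start pair (s0, q0), following both machines on each input symbol, reaches 12 state pairs: (s0, q0), (s1, q1), (s4, q2), (s3, q1), (s2, q1), (s1, q3), (s4, q1), (s3, q4), (s2, q5), (s4, q5), (s1, q5), (s3, q5).
P accepts in {s0} and Q accepts in {q5}; no reachable pair has both components accepting, so no string drives both machines to acceptance simultaneously and L(P) ∩ L(Q) = ∅.
So no string is accepted by both, and the intersection is empty.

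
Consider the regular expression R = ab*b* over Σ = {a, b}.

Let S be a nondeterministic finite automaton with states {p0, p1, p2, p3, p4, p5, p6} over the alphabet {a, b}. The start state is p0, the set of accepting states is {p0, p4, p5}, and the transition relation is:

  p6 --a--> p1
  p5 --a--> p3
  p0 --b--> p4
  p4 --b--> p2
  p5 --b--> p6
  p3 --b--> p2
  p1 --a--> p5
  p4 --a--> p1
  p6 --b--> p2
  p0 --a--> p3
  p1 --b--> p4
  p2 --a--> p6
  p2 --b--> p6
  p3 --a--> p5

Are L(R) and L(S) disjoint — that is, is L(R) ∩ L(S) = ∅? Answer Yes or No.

Converting the expression R to a DFA (subset construction, then merging equivalent states) gives the minimal DFA with states {r0, r1, r2}, start state r0, accepting states {r1} and transitions r0: a→r1, b→r2; r1: a→r2, b→r1; r2: a→r2, b→r2.
Exploring the product automaton R × S from the start pair (r0, p0), following both machines on each input symbol, reaches 10 state pairs: (r0, p0), (r1, p3), (r2, p4), (r2, p5), (r1, p2), (r2, p1), (r2, p2), (r2, p3), (r2, p6), (r1, p6).
R accepts in {r1} and S accepts in {p0, p4, p5}; no reachable pair has both components accepting, so no string drives both machines to acceptance simultaneously and L(R) ∩ L(S) = ∅.
So no string is accepted by both, and the intersection is empty.

Yes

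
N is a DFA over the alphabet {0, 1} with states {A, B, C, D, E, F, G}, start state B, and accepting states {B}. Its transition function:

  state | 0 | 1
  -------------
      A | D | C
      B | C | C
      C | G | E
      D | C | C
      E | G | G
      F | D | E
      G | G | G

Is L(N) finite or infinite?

The useful states (reachable from B and able to reach an accepting state) are {B}.
Restricted to these states the transition graph has no cycle, so every accepting path has bounded length and L is finite.

finite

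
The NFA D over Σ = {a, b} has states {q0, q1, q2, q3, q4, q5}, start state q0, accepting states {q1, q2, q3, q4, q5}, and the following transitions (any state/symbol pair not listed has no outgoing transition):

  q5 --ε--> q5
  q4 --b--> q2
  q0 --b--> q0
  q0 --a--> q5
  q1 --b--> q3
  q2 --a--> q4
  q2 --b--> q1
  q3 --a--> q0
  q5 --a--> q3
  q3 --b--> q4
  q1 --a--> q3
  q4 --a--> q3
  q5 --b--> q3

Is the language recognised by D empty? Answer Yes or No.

The string a is accepted: the run q0 → q5 ends in the accepting state q5.
Since at least one string is accepted, L(D) is not empty.

No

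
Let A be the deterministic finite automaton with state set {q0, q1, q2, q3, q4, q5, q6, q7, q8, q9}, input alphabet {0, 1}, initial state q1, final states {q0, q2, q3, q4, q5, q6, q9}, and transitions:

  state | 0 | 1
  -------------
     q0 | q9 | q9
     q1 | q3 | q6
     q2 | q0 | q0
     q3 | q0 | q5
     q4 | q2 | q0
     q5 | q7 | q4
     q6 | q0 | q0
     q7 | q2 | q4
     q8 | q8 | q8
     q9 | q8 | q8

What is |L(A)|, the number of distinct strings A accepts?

The useful subgraph on states {q0, q1, q2, q3, q4, q5, q6, q7, q9} is acyclic, so L(A) is finite; the longest accepting path visits 8 useful states, giving maximum string length 7.
Counting accepting paths from q1 by length: 2 of length 1, 4 of length 2, 7 of length 3, 4 of length 4, 8 of length 5, 12 of length 6, 4 of length 7. Total 41.

41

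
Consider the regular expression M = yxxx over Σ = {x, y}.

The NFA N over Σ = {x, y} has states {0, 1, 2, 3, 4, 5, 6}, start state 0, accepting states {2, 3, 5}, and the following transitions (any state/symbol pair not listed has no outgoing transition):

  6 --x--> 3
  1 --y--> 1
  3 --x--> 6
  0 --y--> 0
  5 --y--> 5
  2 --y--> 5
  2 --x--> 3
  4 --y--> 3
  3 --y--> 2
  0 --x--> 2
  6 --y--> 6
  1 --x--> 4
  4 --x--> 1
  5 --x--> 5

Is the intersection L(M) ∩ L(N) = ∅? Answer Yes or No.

Yes

Converting the expression M to a DFA (subset construction, then merging equivalent states) gives the minimal DFA with states {m0, m1, m2, m3, m4, m5}, start state m0, accepting states {m5} and transitions m0: x→m1, y→m2; m1: x→m1, y→m1; m2: x→m3, y→m1; m3: x→m4, y→m1; m4: x→m5, y→m1; m5: x→m1, y→m1.
Exploring the product automaton M × N from the start pair (m0, 0), following both machines on each input symbol, reaches 10 state pairs: (m0, 0), (m1, 2), (m2, 0), (m1, 3), (m1, 5), (m3, 2), (m1, 0), (m1, 6), (m4, 3), (m5, 6).
M accepts in {m5} and N accepts in {2, 3, 5}; no reachable pair has both components accepting, so no string drives both machines to acceptance simultaneously and L(M) ∩ L(N) = ∅.
So no string is accepted by both, and the intersection is empty.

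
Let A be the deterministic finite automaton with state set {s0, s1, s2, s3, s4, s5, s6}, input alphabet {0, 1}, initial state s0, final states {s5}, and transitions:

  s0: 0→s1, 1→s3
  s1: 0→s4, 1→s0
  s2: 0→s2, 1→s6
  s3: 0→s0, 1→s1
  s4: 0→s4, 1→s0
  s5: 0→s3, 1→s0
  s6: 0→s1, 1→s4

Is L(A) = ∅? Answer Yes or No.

The states reachable from the start state are {s0, s1, s3, s4}.
None of the accepting states {s5} is reachable, so no string is accepted and L(A) = ∅.

Yes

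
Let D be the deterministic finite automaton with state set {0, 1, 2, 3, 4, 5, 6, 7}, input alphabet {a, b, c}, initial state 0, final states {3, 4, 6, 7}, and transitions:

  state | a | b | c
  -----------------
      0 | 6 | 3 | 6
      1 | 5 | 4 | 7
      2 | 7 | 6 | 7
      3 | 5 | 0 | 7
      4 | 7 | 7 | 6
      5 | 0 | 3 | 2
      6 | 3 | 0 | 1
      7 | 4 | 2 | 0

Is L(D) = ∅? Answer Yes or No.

No

The string a is accepted: the run 0 → 6 ends in the accepting state 6.
Since at least one string is accepted, L(D) is not empty.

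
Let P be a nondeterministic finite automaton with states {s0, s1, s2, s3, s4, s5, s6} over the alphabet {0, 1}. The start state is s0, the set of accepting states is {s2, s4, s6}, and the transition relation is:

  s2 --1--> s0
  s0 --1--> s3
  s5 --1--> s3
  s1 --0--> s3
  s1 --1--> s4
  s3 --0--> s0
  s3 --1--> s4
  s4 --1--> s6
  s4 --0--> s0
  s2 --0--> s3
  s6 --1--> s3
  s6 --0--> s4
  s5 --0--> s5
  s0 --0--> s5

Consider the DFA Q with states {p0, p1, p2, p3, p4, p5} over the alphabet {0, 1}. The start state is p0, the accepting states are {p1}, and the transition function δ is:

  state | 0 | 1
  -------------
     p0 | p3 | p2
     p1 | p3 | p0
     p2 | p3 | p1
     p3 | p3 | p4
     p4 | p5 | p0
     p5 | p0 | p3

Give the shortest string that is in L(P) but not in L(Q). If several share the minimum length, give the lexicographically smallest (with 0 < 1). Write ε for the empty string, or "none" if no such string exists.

011

The string 011 is accepted by P but not by Q.
No shorter string lies in the difference, and 011 is the lexicographically first length-3 string in L(P) \ L(Q).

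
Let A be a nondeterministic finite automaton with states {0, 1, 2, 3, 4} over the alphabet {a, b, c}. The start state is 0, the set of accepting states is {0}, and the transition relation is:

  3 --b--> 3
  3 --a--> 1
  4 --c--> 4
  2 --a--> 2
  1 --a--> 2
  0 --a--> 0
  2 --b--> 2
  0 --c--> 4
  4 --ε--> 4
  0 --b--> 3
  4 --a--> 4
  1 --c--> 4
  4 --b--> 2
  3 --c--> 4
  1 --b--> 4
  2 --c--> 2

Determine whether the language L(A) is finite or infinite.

State 0 is reachable from the start and can reach an accepting state, and it lies on the cycle 0 → 0.
Traversing that cycle any number of times yields accepted strings of unbounded length, so the language is infinite.

infinite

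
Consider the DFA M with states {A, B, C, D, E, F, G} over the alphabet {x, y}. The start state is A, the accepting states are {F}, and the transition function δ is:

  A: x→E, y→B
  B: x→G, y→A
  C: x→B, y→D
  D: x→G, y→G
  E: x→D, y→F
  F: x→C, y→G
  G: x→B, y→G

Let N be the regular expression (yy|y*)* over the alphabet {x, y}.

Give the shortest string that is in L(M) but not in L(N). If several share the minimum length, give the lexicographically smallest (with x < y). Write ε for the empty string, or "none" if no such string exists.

xy

The string xy is accepted by M but not by N.
No shorter string lies in the difference, and xy is the lexicographically first length-2 string in L(M) \ L(N).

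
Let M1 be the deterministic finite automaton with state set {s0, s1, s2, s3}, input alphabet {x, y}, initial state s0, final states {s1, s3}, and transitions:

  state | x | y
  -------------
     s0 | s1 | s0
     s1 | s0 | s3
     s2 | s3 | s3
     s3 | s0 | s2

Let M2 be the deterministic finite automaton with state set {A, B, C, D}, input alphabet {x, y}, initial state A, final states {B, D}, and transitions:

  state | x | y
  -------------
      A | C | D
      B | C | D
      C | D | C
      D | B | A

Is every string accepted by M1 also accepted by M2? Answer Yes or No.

The string x is in L(M1) but not in L(M2).
So L(M1) ⊄ L(M2).

No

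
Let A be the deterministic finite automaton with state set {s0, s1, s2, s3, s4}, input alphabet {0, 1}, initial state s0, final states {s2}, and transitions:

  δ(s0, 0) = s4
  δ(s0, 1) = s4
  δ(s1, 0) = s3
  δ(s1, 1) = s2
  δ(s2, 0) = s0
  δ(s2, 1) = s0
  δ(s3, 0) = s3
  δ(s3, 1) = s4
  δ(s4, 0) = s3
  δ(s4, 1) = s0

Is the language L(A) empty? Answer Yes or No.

The states reachable from the start state are {s0, s3, s4}.
None of the accepting states {s2} is reachable, so no string is accepted and L(A) = ∅.

Yes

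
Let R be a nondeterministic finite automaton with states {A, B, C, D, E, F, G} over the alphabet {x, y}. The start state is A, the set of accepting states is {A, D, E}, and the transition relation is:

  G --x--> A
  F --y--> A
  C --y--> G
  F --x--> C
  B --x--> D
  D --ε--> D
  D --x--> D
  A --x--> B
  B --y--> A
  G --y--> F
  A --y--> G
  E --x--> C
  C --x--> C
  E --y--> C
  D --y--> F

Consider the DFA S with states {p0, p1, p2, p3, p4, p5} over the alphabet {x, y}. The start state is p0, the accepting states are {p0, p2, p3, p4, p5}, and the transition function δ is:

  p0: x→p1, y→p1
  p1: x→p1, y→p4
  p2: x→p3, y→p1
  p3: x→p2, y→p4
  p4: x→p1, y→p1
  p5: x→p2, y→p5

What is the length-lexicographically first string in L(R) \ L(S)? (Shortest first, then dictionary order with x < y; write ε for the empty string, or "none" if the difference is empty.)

xx

The string xx is accepted by R but not by S.
No shorter string lies in the difference, and xx is the lexicographically first length-2 string in L(R) \ L(S).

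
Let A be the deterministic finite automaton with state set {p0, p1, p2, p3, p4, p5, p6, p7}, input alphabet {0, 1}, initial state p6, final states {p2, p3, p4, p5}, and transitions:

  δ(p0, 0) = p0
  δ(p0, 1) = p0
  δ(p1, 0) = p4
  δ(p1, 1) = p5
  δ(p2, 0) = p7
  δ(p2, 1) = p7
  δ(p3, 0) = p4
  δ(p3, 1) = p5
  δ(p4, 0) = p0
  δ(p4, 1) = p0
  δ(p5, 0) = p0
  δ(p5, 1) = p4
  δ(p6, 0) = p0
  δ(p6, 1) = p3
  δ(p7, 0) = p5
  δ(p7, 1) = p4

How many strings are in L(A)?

4

The useful subgraph on states {p3, p4, p5, p6} is acyclic, so L(A) is finite; the longest accepting path visits 4 useful states, giving maximum string length 3.
Counting accepting paths from p6 by length: 1 of length 1, 2 of length 2, 1 of length 3. Total 4.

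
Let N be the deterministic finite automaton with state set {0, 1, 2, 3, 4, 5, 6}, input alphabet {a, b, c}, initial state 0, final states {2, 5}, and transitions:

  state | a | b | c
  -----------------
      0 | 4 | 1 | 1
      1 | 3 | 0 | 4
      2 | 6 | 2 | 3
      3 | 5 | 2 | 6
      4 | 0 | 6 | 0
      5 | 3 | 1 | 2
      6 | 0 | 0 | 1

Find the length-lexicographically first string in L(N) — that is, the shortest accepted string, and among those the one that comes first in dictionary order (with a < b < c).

A breadth-first search from 0 reaches an accepting state first via the path 0 → 1 → 3 → 5 on input baa.
No string of length < 3 is accepted (BFS exhausts all shorter strings without reaching an accepting state), and baa is the lexicographically least accepting string of length 3.

baa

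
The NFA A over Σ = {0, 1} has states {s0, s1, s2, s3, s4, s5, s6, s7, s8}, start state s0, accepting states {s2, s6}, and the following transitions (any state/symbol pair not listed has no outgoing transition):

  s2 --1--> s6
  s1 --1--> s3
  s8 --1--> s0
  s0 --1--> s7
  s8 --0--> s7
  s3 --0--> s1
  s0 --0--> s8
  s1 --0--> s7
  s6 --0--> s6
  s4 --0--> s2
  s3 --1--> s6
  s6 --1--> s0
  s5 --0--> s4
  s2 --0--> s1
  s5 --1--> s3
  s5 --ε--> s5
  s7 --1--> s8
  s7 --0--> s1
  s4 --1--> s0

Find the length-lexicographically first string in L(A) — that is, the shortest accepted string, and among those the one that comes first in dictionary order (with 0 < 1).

1011

A breadth-first search from s0 reaches an accepting state first via the path s0 → s7 → s1 → s3 → s6 on input 1011.
No string of length < 4 is accepted (BFS exhausts all shorter strings without reaching an accepting state), and 1011 is the lexicographically least accepting string of length 4.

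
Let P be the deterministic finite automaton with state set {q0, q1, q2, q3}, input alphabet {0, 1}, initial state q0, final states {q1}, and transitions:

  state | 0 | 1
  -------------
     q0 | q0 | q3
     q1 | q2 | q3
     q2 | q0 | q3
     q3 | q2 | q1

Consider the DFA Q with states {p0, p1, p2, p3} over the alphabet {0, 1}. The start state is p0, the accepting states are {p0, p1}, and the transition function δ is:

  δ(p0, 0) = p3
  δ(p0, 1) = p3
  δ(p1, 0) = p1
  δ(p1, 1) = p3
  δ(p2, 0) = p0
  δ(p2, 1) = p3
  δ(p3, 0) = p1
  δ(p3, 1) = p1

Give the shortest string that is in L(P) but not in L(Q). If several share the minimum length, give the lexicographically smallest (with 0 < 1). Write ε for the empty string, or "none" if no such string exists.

011

The string 011 is accepted by P but not by Q.
No shorter string lies in the difference, and 011 is the lexicographically first length-3 string in L(P) \ L(Q).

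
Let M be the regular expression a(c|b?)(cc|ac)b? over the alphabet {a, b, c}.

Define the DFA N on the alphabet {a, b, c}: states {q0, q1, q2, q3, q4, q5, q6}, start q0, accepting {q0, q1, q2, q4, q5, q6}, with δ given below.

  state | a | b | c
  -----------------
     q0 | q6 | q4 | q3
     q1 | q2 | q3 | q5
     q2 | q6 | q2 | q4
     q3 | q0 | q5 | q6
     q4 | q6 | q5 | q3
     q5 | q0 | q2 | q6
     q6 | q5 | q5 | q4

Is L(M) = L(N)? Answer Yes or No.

The string acc is accepted by M but rejected by N.
So L(M) ≠ L(N).

No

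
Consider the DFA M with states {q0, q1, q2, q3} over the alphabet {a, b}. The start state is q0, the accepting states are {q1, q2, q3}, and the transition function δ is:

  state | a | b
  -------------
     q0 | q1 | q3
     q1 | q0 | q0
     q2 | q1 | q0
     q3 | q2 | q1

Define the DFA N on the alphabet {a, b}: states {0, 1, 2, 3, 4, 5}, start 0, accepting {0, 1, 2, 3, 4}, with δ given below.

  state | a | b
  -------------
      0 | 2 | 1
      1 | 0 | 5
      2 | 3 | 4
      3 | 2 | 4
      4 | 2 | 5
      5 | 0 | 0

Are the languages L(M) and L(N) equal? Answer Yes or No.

The string bb is accepted by M but rejected by N.
So L(M) ≠ L(N).

No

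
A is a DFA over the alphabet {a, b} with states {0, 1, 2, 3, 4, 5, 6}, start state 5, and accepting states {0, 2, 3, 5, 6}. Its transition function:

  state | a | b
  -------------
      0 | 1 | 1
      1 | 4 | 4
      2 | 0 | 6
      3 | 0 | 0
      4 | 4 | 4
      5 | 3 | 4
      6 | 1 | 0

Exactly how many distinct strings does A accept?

4

The useful subgraph on states {0, 3, 5} is acyclic, so L(A) is finite; the longest accepting path visits 3 useful states, giving maximum string length 2.
Counting accepting paths from 5 by length: 1 of length 0, 1 of length 1, 2 of length 2. Total 4.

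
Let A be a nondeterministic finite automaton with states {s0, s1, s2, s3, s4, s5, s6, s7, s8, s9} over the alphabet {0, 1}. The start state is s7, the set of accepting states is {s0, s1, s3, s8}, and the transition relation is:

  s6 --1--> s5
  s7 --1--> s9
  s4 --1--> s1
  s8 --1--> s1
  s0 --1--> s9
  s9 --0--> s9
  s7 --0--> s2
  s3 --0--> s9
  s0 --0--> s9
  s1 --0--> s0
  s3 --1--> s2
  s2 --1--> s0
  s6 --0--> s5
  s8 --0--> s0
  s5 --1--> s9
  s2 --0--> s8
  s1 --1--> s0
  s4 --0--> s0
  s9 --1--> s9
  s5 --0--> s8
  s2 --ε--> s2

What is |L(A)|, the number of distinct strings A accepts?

The useful subgraph on states {s0, s1, s2, s7, s8} is acyclic, so L(A) is finite; the longest accepting path visits 5 useful states, giving maximum string length 4.
Counting accepting paths from s7 by length: 2 of length 2, 2 of length 3, 2 of length 4. Total 6.

6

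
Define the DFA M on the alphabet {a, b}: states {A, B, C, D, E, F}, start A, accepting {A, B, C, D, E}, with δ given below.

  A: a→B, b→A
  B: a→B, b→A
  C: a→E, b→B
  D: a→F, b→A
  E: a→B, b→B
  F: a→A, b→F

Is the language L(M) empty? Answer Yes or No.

The empty string ε is accepted: the run A ends in the accepting state A.
Since at least one string is accepted, L(M) is not empty.

No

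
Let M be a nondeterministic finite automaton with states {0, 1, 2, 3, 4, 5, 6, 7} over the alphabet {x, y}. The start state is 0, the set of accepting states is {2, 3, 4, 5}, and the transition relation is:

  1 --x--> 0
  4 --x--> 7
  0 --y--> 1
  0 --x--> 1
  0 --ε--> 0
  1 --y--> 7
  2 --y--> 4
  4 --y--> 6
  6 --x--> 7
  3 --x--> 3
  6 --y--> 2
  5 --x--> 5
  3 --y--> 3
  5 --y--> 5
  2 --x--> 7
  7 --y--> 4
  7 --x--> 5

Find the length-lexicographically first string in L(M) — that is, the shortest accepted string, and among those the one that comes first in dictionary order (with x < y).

A breadth-first search from 0 reaches an accepting state first via the path 0 → 1 → 7 → 5 on input xyx.
No string of length < 3 is accepted (BFS exhausts all shorter strings without reaching an accepting state), and xyx is the lexicographically least accepting string of length 3.

xyx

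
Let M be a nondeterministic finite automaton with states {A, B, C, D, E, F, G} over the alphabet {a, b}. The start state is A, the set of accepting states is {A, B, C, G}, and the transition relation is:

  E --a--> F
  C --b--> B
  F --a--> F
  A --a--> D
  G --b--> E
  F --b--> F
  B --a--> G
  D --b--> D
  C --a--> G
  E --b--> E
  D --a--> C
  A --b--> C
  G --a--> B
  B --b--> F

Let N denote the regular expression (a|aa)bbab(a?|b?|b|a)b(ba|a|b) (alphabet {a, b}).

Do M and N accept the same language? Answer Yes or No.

The empty string ε is accepted by M but rejected by N.
So L(M) ≠ L(N).

No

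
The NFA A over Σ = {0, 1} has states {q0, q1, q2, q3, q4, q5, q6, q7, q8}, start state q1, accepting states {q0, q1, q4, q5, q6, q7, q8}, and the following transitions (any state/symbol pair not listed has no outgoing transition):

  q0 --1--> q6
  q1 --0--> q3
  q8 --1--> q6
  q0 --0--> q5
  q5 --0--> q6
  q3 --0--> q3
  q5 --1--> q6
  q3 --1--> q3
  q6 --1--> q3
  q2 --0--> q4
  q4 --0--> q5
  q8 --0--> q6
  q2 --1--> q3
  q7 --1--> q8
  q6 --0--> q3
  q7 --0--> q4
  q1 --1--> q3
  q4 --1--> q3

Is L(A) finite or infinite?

The useful states (reachable from q1 and able to reach an accepting state) are {q1}.
Restricted to these states the transition graph has no cycle, so every accepting path has bounded length and L is finite.

finite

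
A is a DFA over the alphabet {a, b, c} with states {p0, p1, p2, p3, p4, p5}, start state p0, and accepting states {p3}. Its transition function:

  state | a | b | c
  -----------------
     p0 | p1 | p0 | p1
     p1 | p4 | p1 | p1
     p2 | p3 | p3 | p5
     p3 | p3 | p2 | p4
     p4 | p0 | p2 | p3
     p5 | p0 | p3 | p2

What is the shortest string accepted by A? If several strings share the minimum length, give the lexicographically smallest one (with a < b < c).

aac

A breadth-first search from p0 reaches an accepting state first via the path p0 → p1 → p4 → p3 on input aac.
No string of length < 3 is accepted (BFS exhausts all shorter strings without reaching an accepting state), and aac is the lexicographically least accepting string of length 3.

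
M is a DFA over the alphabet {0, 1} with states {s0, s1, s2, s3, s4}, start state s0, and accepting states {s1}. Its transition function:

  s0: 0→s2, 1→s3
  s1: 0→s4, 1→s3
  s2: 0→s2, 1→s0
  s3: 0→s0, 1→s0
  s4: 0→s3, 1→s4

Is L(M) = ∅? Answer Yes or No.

The states reachable from the start state are {s0, s2, s3}.
None of the accepting states {s1} is reachable, so no string is accepted and L(M) = ∅.

Yes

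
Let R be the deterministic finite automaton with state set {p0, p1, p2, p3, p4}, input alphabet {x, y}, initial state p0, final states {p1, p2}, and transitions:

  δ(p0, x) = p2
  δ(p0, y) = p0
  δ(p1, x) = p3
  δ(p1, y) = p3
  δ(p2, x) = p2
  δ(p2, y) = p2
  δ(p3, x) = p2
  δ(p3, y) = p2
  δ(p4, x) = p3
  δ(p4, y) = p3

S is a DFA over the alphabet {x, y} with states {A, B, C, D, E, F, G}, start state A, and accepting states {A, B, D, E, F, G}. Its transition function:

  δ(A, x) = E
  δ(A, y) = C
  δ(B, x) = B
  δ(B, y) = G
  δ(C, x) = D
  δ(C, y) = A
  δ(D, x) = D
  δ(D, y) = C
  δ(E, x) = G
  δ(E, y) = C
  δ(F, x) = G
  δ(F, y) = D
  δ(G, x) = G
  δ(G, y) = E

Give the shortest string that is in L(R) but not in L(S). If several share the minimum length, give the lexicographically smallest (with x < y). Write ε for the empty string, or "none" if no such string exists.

The string xy is accepted by R but not by S.
No shorter string lies in the difference, and xy is the lexicographically first length-2 string in L(R) \ L(S).

xy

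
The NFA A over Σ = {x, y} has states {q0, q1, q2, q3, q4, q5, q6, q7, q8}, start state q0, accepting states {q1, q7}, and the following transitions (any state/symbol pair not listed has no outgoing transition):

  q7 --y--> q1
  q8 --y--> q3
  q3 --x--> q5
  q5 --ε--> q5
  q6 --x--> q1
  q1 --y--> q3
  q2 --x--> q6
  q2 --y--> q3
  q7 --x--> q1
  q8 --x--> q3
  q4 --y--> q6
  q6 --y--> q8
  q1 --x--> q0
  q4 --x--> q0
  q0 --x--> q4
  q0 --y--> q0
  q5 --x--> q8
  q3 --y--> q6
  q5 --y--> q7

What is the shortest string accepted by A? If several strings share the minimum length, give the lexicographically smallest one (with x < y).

A breadth-first search from q0 reaches an accepting state first via the path q0 → q4 → q6 → q1 on input xyx.
No string of length < 3 is accepted (BFS exhausts all shorter strings without reaching an accepting state), and xyx is the lexicographically least accepting string of length 3.

xyx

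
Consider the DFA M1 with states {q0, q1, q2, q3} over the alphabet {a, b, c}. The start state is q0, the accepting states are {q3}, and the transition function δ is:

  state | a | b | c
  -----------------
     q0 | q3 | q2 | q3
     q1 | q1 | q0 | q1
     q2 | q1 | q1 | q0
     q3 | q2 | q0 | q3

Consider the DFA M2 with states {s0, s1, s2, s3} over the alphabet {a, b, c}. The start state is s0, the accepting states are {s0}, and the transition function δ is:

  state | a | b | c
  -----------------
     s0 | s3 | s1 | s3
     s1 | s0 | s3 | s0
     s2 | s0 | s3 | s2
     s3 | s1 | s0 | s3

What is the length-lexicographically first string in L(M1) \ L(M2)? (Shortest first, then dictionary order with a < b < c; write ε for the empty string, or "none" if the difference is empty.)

The string a is accepted by M1 but not by M2.
No shorter string lies in the difference, and a is the lexicographically first length-1 string in L(M1) \ L(M2).

a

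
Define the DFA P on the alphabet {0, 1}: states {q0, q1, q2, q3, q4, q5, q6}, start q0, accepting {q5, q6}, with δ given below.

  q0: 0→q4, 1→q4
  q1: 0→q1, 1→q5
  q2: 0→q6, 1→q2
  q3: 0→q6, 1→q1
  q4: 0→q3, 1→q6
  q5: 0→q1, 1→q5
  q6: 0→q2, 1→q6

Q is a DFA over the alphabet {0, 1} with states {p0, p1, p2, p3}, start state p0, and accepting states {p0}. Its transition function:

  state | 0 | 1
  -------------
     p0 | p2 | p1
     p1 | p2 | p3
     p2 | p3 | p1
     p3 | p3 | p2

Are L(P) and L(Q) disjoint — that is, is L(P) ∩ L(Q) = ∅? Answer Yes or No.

Exploring the product automaton P × Q from the start pair (q0, p0), following both machines on each input symbol, reaches 17 state pairs: (q0, p0), (q4, p2), (q4, p1), (q3, p3), (q6, p1), (q3, p2), (q6, p3), (q1, p2), (q2, p2), (q1, p1), (q2, p3), (q6, p2), (q1, p3), (q5, p1), (q2, p1), (q5, p3), (q5, p2).
P accepts in {q5, q6} and Q accepts in {p0}; no reachable pair has both components accepting, so no string drives both machines to acceptance simultaneously and L(P) ∩ L(Q) = ∅.
So no string is accepted by both, and the intersection is empty.

Yes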